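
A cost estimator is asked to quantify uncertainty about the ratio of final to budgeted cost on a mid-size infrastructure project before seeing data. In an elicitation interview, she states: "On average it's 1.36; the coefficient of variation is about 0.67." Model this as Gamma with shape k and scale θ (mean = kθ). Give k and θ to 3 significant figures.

For Gamma(k, scale θ): mean = kθ, variance = kθ², so CV = 1/√k.
CV = 0.67, hence k = 1/CV² = 2.23.
Then θ = mean/k = 1.36/2.23 = 0.611.

k ≈ 2.23, θ ≈ 0.611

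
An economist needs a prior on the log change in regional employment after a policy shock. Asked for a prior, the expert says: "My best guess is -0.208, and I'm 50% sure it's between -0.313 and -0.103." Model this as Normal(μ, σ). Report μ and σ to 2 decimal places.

μ = -0.21, σ = 0.16

A symmetric 50% interval runs μ ± z·σ with z = 0.6745.
Half-width = 0.105, so σ = 0.105/0.6745 = 0.16.
μ is the stated best guess, -0.21.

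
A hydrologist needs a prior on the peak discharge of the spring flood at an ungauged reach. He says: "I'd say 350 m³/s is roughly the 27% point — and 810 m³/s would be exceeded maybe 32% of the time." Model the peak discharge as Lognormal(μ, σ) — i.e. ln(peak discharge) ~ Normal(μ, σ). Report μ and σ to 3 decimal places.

μ ≈ 6.334, σ ≈ 0.777

If T ~ Lognormal(μ,σ) then ln T ~ Normal(μ,σ), so the p-quantile of ln T is μ + z_p·σ.
ln(350) = 5.858 and ln(810) = 6.697; z_{0.27} = -0.6128, z_{0.68} = 0.4677.
σ = (6.697 − 5.858)/(0.4677 − (-0.6128)) = 0.777.
μ = 5.858 − (-0.6128)·0.777 = 6.334.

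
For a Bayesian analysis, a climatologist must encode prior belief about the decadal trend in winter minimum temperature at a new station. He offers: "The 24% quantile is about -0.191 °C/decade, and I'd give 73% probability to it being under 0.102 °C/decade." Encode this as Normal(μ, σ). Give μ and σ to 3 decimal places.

μ = -0.034, σ = 0.222

For Normal(μ,σ), the p-quantile is μ + z_p·σ. Here z_{0.24} = -0.7063, z_{0.73} = 0.6128.
So -0.191 = μ − 0.7063σ and 0.102 = μ + 0.6128σ.
Subtracting: σ = (0.102 − -0.191)/(0.6128 − (-0.7063)) = 0.222.
Then μ = -0.191 − (-0.7063)·0.222 = -0.034.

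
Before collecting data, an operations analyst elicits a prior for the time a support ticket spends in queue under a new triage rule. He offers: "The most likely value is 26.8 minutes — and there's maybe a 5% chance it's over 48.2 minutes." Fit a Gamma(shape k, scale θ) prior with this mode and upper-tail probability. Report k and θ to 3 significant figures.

Gamma(k,θ) with k>1 has mode (k−1)θ, so θ = 26.8/(k−1).
Need P(X < 48.2) = 0.95 with θ tied to k this way. Start at k = 2, θ = 26.8: P(X<48.2) ≈ 0.537.
Too low — raise k to concentrate. Iterating converges to k ≈ 9.09.
Then θ = 26.8/(9.09−1) ≈ 3.31.

k ≈ 9.09, θ ≈ 3.31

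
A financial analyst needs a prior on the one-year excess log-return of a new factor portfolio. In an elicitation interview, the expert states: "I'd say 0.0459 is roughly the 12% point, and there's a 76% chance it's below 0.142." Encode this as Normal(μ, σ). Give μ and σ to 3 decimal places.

μ = 0.106, σ = 0.051

For Normal(μ,σ), the p-quantile is μ + z_p·σ. Here z_{0.12} = -1.175, z_{0.76} = 0.7063.
So 0.0459 = μ − 1.175σ and 0.142 = μ + 0.7063σ.
Subtracting: σ = (0.142 − 0.0459)/(0.7063 − (-1.175)) = 0.051.
Then μ = 0.0459 − (-1.175)·0.051 = 0.106.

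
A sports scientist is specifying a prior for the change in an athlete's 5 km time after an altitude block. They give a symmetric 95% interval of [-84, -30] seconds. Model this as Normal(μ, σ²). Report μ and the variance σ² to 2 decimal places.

A symmetric 95% interval runs μ ± z·σ with z = 1.96.
Half-width = 27, so σ = 27/1.96 = 13.776 and σ² = 189.77.
μ is the interval midpoint, -57.00.

μ = -57.00, σ² = 189.77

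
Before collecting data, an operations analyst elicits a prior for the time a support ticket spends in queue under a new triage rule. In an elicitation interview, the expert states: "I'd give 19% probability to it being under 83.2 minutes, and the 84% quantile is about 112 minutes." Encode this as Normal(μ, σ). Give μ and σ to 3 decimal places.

μ = 96.704, σ = 15.382

The p-quantile of Normal(μ,σ) is μ + z_p·σ, with z_{0.19} = -0.8779 and z_{0.84} = 0.9945.
Eliminate σ: μ = (z₂·x₁ − z₁·x₂)/(z₂ − z₁) = (0.9945·83.2 − (-0.8779)·112)/1.872 = 96.704.
Then σ = (x₂ − x₁)/(z₂ − z₁) = (112 − 83.2)/1.872 = 15.382.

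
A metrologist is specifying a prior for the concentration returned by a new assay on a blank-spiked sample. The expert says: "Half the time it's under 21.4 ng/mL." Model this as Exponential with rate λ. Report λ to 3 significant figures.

λ ≈ 0.0324

Exponential median = ln 2 / λ, so λ = ln 2 / 21.4 = 0.0324.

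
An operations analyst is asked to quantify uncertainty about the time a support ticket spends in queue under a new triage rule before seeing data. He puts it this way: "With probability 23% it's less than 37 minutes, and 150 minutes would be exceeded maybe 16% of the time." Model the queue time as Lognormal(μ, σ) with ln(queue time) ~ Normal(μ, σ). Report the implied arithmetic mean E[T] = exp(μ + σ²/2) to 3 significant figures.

E[T] ≈ 93.1 minutes

If T ~ Lognormal(μ,σ) then ln T ~ Normal(μ,σ), so the p-quantile of ln T is μ + z_p·σ.
ln(37) = 3.611 and ln(150) = 5.011; z_{0.23} = -0.7388, z_{0.84} = 0.9945.
σ = (5.011 − 3.611)/(0.9945 − (-0.7388)) = 0.808.
μ = 3.611 − (-0.7388)·0.808 = 4.208.
E[T] = exp(μ + σ²/2) = exp(4.208 + 0.3261) = 93.1 minutes.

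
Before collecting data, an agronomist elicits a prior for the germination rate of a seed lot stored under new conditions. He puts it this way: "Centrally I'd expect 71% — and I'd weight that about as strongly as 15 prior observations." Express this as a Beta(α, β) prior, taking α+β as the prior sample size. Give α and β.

α = 10.65, β = 4.35

Under the effective-sample-size interpretation, Beta(α, β) has prior mean α/(α+β) and prior sample size α+β.
So α+β = 15 and α/(α+β) = 0.71, giving α = 0.71·15 = 10.65 and β = 15 − 10.65 = 4.35.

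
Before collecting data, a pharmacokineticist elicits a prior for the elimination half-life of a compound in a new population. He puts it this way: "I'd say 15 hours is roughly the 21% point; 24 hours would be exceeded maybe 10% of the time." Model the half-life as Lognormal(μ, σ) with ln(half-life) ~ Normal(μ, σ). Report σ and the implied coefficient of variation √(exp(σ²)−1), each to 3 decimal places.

If T ~ Lognormal(μ,σ) then ln T ~ Normal(μ,σ), so the p-quantile of ln T is μ + z_p·σ.
ln(15) = 2.708 and ln(24) = 3.178; z_{0.21} = -0.8064, z_{0.9} = 1.282.
σ = (3.178 − 2.708)/(1.282 − (-0.8064)) = 0.225.
μ = 2.708 − (-0.8064)·0.225 = 2.890.
CV = √(exp(σ²)−1) = √(exp(0.0507)−1) = 0.228.

σ ≈ 0.225, CV ≈ 0.228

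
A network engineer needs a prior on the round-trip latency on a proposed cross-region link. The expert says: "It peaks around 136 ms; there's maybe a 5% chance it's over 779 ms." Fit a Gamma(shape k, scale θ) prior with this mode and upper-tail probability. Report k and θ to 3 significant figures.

k ≈ 1.76, θ ≈ 179

Gamma(k,θ) with k>1 has mode (k−1)θ, so θ = 136/(k−1).
Need P(X < 779) = 0.95 with θ tied to k this way. Start at k = 2, θ = 136: P(X<779) ≈ 0.978.
Too high — lower k to spread out. Iterating converges to k ≈ 1.76.
Then θ = 136/(1.76−1) ≈ 179.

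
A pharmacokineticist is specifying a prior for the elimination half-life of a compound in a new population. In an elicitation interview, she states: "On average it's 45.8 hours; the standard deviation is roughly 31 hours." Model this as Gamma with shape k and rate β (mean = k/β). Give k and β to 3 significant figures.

For Gamma(k, rate β): mean = k/β, variance = k/β², so CV = 1/√k.
CV = SD/mean = 31/45.8 = 0.6769, hence k = 1/CV² = 2.18.
Then β = k/mean = 2.18/45.8 = 0.0477.

k ≈ 2.18, β ≈ 0.0477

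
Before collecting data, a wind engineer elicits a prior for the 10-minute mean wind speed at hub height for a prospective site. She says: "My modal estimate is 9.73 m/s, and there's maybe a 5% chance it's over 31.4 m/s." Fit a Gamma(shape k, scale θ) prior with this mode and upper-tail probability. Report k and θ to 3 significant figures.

Gamma(k,θ) with k>1 has mode (k−1)θ, so θ = 9.73/(k−1).
Need P(X < 31.4) = 0.95 with θ tied to k this way. Start at k = 2, θ = 9.73: P(X<31.4) ≈ 0.832.
Too low — raise k to concentrate. Iterating converges to k ≈ 2.91.
Then θ = 9.73/(2.91−1) ≈ 5.1.

k ≈ 2.91, θ ≈ 5.1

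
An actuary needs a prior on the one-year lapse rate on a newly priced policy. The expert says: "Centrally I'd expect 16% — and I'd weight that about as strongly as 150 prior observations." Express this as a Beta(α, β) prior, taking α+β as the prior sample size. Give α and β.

Under the effective-sample-size interpretation, Beta(α, β) has prior mean α/(α+β) and prior sample size α+β.
So α+β = 150 and α/(α+β) = 0.16, giving α = 0.16·150 = 24 and β = 150 − 24 = 126.

α = 24, β = 126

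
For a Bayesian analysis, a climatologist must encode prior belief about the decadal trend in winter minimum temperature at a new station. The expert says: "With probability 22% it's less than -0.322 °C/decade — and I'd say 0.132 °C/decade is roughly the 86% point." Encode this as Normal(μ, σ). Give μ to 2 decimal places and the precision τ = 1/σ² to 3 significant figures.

μ = -0.13, τ = 16.6

For Normal(μ,σ), the p-quantile is μ + z_p·σ. Here z_{0.22} = -0.7722, z_{0.86} = 1.08.
So -0.322 = μ − 0.7722σ and 0.132 = μ + 1.08σ.
Subtracting: σ = (0.132 − -0.322)/(1.08 − (-0.7722)) = 0.25.
Then μ = -0.322 − (-0.7722)·0.25 = -0.13.
Precision τ = 1/σ² = 1/0.2451² = 16.6.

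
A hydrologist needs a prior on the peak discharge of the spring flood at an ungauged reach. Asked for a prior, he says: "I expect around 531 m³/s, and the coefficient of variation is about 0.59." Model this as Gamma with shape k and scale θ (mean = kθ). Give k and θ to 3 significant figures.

k ≈ 2.87, θ ≈ 185

For Gamma(k, scale θ): mean = kθ, variance = kθ², so CV = 1/√k.
CV = 0.59, hence k = 1/CV² = 2.87.
Then θ = mean/k = 531/2.87 = 185.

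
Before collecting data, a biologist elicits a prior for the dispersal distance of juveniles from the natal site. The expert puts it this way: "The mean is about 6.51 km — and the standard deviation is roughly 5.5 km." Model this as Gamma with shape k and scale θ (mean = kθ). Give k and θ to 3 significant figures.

k ≈ 1.4, θ ≈ 4.65

For Gamma(k, scale θ): mean = kθ, variance = kθ², so CV = 1/√k.
CV = SD/mean = 5.5/6.51 = 0.8449, hence k = 1/CV² = 1.4.
Then θ = mean/k = 6.51/1.4 = 4.65.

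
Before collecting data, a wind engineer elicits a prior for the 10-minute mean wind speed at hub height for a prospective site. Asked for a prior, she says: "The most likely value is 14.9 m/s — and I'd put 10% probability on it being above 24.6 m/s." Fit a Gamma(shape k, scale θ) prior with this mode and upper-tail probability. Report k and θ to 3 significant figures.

k ≈ 8.5, θ ≈ 1.99

Gamma(k,θ) with k>1 has mode (k−1)θ, so θ = 14.9/(k−1).
Need P(X < 24.6) = 0.9 with θ tied to k this way. Start at k = 2, θ = 14.9: P(X<24.6) ≈ 0.491.
Too low — raise k to concentrate. Iterating converges to k ≈ 8.5.
Then θ = 14.9/(8.5−1) ≈ 1.99.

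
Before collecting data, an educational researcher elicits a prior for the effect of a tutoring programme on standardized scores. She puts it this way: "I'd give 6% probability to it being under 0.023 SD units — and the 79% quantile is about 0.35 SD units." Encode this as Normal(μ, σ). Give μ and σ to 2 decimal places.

μ = 0.24, σ = 0.14

The p-quantile of Normal(μ,σ) is μ + z_p·σ, with z_{0.06} = -1.555 and z_{0.79} = 0.8064.
Eliminate σ: μ = (z₂·x₁ − z₁·x₂)/(z₂ − z₁) = (0.8064·0.023 − (-1.555)·0.35)/2.361 = 0.24.
Then σ = (x₂ − x₁)/(z₂ − z₁) = (0.35 − 0.023)/2.361 = 0.14.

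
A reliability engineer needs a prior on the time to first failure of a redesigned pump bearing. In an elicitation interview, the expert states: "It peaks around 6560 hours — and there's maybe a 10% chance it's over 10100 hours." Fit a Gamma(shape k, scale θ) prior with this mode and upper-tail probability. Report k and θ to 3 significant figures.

Gamma(k,θ) with k>1 has mode (k−1)θ, so θ = 6560/(k−1).
Need P(X < 10100) = 0.9 with θ tied to k this way. Start at k = 2, θ = 6560: P(X<10100) ≈ 0.455.
Too low — raise k to concentrate. Iterating converges to k ≈ 11.
Then θ = 6560/(11−1) ≈ 654.

k ≈ 11, θ ≈ 654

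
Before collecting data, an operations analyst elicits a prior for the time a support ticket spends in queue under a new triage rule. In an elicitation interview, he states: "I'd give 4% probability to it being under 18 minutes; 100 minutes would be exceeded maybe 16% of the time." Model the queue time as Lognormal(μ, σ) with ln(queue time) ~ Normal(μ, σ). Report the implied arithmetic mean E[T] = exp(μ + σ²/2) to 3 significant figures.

E[T] ≈ 65.3 minutes

If T ~ Lognormal(μ,σ) then ln T ~ Normal(μ,σ), so the p-quantile of ln T is μ + z_p·σ.
ln(18) = 2.89 and ln(100) = 4.605; z_{0.04} = -1.751, z_{0.84} = 0.9945.
σ = (4.605 − 2.89)/(0.9945 − (-1.751)) = 0.625.
μ = 2.89 − (-1.751)·0.625 = 3.984.
E[T] = exp(μ + σ²/2) = exp(3.984 + 0.1951) = 65.3 minutes.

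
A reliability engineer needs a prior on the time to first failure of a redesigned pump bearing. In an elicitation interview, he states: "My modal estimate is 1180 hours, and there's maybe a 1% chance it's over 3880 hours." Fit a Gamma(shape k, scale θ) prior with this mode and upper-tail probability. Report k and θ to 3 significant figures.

k ≈ 4.11, θ ≈ 380

Gamma(k,θ) with k>1 has mode (k−1)θ, so θ = 1180/(k−1).
Need P(X < 3880) = 0.99 with θ tied to k this way. Start at k = 2, θ = 1180: P(X<3880) ≈ 0.840.
Too low — raise k to concentrate. Iterating converges to k ≈ 4.11.
Then θ = 1180/(4.11−1) ≈ 380.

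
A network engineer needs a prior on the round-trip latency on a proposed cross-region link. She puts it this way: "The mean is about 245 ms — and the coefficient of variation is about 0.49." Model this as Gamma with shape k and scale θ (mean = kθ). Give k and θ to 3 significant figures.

k ≈ 4.16, θ ≈ 58.8

For Gamma(k, scale θ): mean = kθ, variance = kθ², so CV = 1/√k.
CV = 0.49, hence k = 1/CV² = 4.16.
Then θ = mean/k = 245/4.16 = 58.8.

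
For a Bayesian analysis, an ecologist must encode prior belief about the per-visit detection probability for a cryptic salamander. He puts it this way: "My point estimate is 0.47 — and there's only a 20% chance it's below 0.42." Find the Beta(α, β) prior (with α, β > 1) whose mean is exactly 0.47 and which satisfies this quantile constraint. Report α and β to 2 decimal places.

α ≈ 33.34, β ≈ 37.60

With mean 0.47 fixed, write α = 0.47s, β = 0.53s where s = α+β.
Need P(θ < 0.42) = 0.2 under Beta(0.47s, 0.53s). Normal approximation: (q−m)/√(m(1−m)/s) ≈ z_{0.2} = -0.842, so s ≈ 0.47·0.53·(-0.842)²/(0.42−0.47)² = 70.6.
At s = 70.6: P(θ<0.42) ≈ 0.201. Adjusting to match 0.2 gives s ≈ 70.94.
So α = 0.47·70.94 ≈ 33.34, β = 0.53·70.94 ≈ 37.60.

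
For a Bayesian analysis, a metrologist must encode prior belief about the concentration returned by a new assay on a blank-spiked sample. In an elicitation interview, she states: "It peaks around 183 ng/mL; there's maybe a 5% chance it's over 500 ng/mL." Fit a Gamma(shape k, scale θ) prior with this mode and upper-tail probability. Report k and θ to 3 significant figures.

k ≈ 3.66, θ ≈ 68.8

Gamma(k,θ) with k>1 has mode (k−1)θ, so θ = 183/(k−1).
Need P(X < 500) = 0.95 with θ tied to k this way. Start at k = 2, θ = 183: P(X<500) ≈ 0.757.
Too low — raise k to concentrate. Iterating converges to k ≈ 3.66.
Then θ = 183/(3.66−1) ≈ 68.8.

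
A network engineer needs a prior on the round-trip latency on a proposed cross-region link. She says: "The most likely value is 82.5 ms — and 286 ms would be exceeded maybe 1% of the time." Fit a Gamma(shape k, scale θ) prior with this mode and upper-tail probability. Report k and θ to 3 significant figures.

k ≈ 3.81, θ ≈ 29.4

Gamma(k,θ) with k>1 has mode (k−1)θ, so θ = 82.5/(k−1).
Need P(X < 286) = 0.99 with θ tied to k this way. Start at k = 2, θ = 82.5: P(X<286) ≈ 0.861.
Too low — raise k to concentrate. Iterating converges to k ≈ 3.81.
Then θ = 82.5/(3.81−1) ≈ 29.4.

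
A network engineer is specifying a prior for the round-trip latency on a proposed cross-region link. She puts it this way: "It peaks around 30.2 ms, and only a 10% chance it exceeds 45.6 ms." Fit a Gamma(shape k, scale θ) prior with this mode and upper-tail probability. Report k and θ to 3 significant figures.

k ≈ 12, θ ≈ 2.75

Gamma(k,θ) with k>1 has mode (k−1)θ, so θ = 30.2/(k−1).
Need P(X < 45.6) = 0.9 with θ tied to k this way. Start at k = 2, θ = 30.2: P(X<45.6) ≈ 0.445.
Too low — raise k to concentrate. Iterating converges to k ≈ 12.
Then θ = 30.2/(12−1) ≈ 2.75.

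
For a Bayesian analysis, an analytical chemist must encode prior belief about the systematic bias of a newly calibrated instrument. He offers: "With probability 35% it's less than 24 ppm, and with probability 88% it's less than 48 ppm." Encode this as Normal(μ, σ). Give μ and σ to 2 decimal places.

μ = 29.93, σ = 15.38

For Normal(μ,σ), the p-quantile is μ + z_p·σ. Here z_{0.35} = -0.3853, z_{0.88} = 1.175.
So 24 = μ − 0.3853σ and 48 = μ + 1.175σ.
Subtracting: σ = (48 − 24)/(1.175 − (-0.3853)) = 15.38.
Then μ = 24 − (-0.3853)·15.38 = 29.93.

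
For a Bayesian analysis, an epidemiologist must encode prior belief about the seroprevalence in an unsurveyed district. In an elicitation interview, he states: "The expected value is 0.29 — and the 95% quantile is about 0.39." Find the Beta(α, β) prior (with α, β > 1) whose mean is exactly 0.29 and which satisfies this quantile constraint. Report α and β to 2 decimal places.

With mean 0.29 fixed, write α = 0.29s, β = 0.71s where s = α+β.
Need P(θ < 0.39) = 0.95 under Beta(0.29s, 0.71s). Normal approximation: (q−m)/√(m(1−m)/s) ≈ z_{0.95} = 1.64, so s ≈ 0.29·0.71·(1.64)²/(0.39−0.29)² = 55.7.
At s = 55.7: P(θ<0.39) ≈ 0.945. Adjusting to match 0.95 gives s ≈ 59.44.
So α = 0.29·59.44 ≈ 17.24, β = 0.71·59.44 ≈ 42.20.

α ≈ 17.24, β ≈ 42.20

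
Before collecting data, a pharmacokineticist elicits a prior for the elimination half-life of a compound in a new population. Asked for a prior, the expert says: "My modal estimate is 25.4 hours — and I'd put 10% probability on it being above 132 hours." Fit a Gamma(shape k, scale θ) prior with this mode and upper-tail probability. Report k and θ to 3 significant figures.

Gamma(k,θ) with k>1 has mode (k−1)θ, so θ = 25.4/(k−1).
Need P(X < 132) = 0.9 with θ tied to k this way. Start at k = 2, θ = 25.4: P(X<132) ≈ 0.966.
Too high — lower k to spread out. Iterating converges to k ≈ 1.64.
Then θ = 25.4/(1.64−1) ≈ 39.4.

k ≈ 1.64, θ ≈ 39.4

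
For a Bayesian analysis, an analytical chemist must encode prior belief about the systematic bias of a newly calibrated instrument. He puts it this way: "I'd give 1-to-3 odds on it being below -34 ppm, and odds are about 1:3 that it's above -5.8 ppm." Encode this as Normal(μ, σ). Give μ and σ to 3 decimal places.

μ = -19.900, σ = 20.905

The p-quantile of Normal(μ,σ) is μ + z_p·σ, with z_{0.25} = -0.6745 and z_{0.75} = 0.6745.
Eliminate σ: μ = (z₂·x₁ − z₁·x₂)/(z₂ − z₁) = (0.6745·-34 − (-0.6745)·-5.8)/1.349 = -19.900.
Then σ = (x₂ − x₁)/(z₂ − z₁) = (-5.8 − -34)/1.349 = 20.905.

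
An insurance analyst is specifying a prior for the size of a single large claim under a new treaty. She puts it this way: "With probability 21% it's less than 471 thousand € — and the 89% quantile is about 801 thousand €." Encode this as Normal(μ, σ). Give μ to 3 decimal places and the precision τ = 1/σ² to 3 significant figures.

For Normal(μ,σ), the p-quantile is μ + z_p·σ. Here z_{0.21} = -0.8064, z_{0.89} = 1.227.
So 471 = μ − 0.8064σ and 801 = μ + 1.227σ.
Subtracting: σ = (801 − 471)/(1.227 − (-0.8064)) = 162.326.
Then μ = 471 − (-0.8064)·162.326 = 601.903.
Precision τ = 1/σ² = 1/162.3² = 3.8e-05.

μ = 601.903, τ = 3.8e-05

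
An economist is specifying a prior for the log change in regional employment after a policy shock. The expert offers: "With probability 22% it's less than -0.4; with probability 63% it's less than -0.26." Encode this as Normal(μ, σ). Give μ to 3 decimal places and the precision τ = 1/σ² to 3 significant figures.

The p-quantile of Normal(μ,σ) is μ + z_p·σ, with z_{0.22} = -0.7722 and z_{0.63} = 0.3319.
Eliminate σ: μ = (z₂·x₁ − z₁·x₂)/(z₂ − z₁) = (0.3319·-0.4 − (-0.7722)·-0.26)/1.104 = -0.302.
Then σ = (x₂ − x₁)/(z₂ − z₁) = (-0.26 − -0.4)/1.104 = 0.127.
Precision τ = 1/σ² = 1/0.1268² = 62.2.

μ = -0.302, τ = 62.2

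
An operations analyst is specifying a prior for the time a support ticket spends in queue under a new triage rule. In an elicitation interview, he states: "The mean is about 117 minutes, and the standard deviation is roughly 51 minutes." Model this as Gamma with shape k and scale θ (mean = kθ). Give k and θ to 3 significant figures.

For Gamma(k, scale θ): mean = kθ, variance = kθ², so CV = 1/√k.
CV = SD/mean = 51/117 = 0.4359, hence k = 1/CV² = 5.26.
Then θ = mean/k = 117/5.26 = 22.2.

k ≈ 5.26, θ ≈ 22.2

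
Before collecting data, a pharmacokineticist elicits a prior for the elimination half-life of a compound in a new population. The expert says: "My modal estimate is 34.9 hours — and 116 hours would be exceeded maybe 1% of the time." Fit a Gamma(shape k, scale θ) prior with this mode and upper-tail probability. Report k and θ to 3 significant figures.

Gamma(k,θ) with k>1 has mode (k−1)θ, so θ = 34.9/(k−1).
Need P(X < 116) = 0.99 with θ tied to k this way. Start at k = 2, θ = 34.9: P(X<116) ≈ 0.844.
Too low — raise k to concentrate. Iterating converges to k ≈ 4.04.
Then θ = 34.9/(4.04−1) ≈ 11.5.

k ≈ 4.04, θ ≈ 11.5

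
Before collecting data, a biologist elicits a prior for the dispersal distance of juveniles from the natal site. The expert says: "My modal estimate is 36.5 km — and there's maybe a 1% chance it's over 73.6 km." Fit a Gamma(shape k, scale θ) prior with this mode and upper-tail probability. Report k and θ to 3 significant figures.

k ≈ 11, θ ≈ 3.66

Gamma(k,θ) with k>1 has mode (k−1)θ, so θ = 36.5/(k−1).
Need P(X < 73.6) = 0.99 with θ tied to k this way. Start at k = 2, θ = 36.5: P(X<73.6) ≈ 0.598.
Too low — raise k to concentrate. Iterating converges to k ≈ 11.
Then θ = 36.5/(11−1) ≈ 3.66.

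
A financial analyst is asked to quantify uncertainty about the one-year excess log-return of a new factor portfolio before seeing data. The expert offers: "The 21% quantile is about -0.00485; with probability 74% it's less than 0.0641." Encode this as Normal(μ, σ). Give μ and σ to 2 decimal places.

The p-quantile of Normal(μ,σ) is μ + z_p·σ, with z_{0.21} = -0.8064 and z_{0.74} = 0.6433.
Eliminate σ: μ = (z₂·x₁ − z₁·x₂)/(z₂ − z₁) = (0.6433·-0.00485 − (-0.8064)·0.0641)/1.45 = 0.03.
Then σ = (x₂ − x₁)/(z₂ − z₁) = (0.0641 − -0.00485)/1.45 = 0.05.

μ = 0.03, σ = 0.05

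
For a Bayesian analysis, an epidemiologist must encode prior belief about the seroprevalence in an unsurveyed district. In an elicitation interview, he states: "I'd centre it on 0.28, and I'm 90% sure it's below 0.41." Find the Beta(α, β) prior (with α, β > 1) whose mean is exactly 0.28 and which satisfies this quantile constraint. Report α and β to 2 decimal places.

α ≈ 5.75, β ≈ 14.77

With mean 0.28 fixed, write α = 0.28s, β = 0.72s where s = α+β.
Need P(θ < 0.41) = 0.9 under Beta(0.28s, 0.72s). Normal approximation: (q−m)/√(m(1−m)/s) ≈ z_{0.9} = 1.28, so s ≈ 0.28·0.72·(1.28)²/(0.41−0.28)² = 19.6.
At s = 19.6: P(θ<0.41) ≈ 0.895. Adjusting to match 0.9 gives s ≈ 20.52.
So α = 0.28·20.52 ≈ 5.75, β = 0.72·20.52 ≈ 14.77.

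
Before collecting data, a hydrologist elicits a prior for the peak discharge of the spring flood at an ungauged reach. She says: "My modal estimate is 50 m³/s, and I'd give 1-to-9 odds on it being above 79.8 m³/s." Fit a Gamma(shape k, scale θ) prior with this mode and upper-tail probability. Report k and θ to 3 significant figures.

k ≈ 9.59, θ ≈ 5.82

Gamma(k,θ) with k>1 has mode (k−1)θ, so θ = 50/(k−1).
Need P(X < 79.8) = 0.9 with θ tied to k this way. Start at k = 2, θ = 50: P(X<79.8) ≈ 0.474.
Too low — raise k to concentrate. Iterating converges to k ≈ 9.59.
Then θ = 50/(9.59−1) ≈ 5.82.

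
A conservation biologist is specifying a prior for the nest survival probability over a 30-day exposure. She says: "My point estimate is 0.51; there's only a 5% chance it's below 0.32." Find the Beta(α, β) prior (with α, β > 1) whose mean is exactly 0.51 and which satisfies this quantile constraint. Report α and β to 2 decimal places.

α ≈ 9.16, β ≈ 8.80

With mean 0.51 fixed, write α = 0.51s, β = 0.49s where s = α+β.
Need P(θ < 0.32) = 0.05 under Beta(0.51s, 0.49s). Normal approximation: (q−m)/√(m(1−m)/s) ≈ z_{0.05} = -1.64, so s ≈ 0.51·0.49·(-1.64)²/(0.32−0.51)² = 18.7.
At s = 18.7: P(θ<0.32) ≈ 0.046. Adjusting to match 0.05 gives s ≈ 17.96.
So α = 0.51·17.96 ≈ 9.16, β = 0.49·17.96 ≈ 8.80.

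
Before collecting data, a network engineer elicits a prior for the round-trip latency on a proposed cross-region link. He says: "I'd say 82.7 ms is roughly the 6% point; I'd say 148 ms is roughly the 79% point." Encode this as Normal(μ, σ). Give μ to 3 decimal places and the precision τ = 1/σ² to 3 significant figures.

The p-quantile of Normal(μ,σ) is μ + z_p·σ, with z_{0.06} = -1.555 and z_{0.79} = 0.8064.
Eliminate σ: μ = (z₂·x₁ − z₁·x₂)/(z₂ − z₁) = (0.8064·82.7 − (-1.555)·148)/2.361 = 125.698.
Then σ = (x₂ − x₁)/(z₂ − z₁) = (148 − 82.7)/2.361 = 27.655.
Precision τ = 1/σ² = 1/27.66² = 0.00131.

μ = 125.698, τ = 0.00131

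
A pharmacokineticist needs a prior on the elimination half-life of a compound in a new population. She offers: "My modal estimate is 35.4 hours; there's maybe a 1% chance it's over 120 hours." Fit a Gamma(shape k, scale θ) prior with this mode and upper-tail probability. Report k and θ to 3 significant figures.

k ≈ 3.93, θ ≈ 12.1

Gamma(k,θ) with k>1 has mode (k−1)θ, so θ = 35.4/(k−1).
Need P(X < 120) = 0.99 with θ tied to k this way. Start at k = 2, θ = 35.4: P(X<120) ≈ 0.852.
Too low — raise k to concentrate. Iterating converges to k ≈ 3.93.
Then θ = 35.4/(3.93−1) ≈ 12.1.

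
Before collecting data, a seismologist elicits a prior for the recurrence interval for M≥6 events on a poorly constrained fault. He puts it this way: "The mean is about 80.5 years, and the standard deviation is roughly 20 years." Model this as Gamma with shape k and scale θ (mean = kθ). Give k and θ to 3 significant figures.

k ≈ 16.2, θ ≈ 4.97

For Gamma(k, scale θ): mean = kθ, variance = kθ², so CV = 1/√k.
CV = SD/mean = 20/80.5 = 0.2484, hence k = 1/CV² = 16.2.
Then θ = mean/k = 80.5/16.2 = 4.97.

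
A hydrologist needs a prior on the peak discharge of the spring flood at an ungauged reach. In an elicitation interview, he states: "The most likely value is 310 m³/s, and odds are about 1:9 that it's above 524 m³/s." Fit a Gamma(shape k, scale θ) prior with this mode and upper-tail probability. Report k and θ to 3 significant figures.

k ≈ 7.87, θ ≈ 45.1

Gamma(k,θ) with k>1 has mode (k−1)θ, so θ = 310/(k−1).
Need P(X < 524) = 0.9 with θ tied to k this way. Start at k = 2, θ = 310: P(X<524) ≈ 0.504.
Too low — raise k to concentrate. Iterating converges to k ≈ 7.87.
Then θ = 310/(7.87−1) ≈ 45.1.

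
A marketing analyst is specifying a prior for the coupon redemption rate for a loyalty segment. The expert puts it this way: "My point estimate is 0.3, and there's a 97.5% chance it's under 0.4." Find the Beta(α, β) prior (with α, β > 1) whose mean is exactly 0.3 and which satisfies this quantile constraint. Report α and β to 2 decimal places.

α ≈ 25.99, β ≈ 60.65

With mean 0.3 fixed, write α = 0.3s, β = 0.7s where s = α+β.
Need P(θ < 0.4) = 0.975 under Beta(0.3s, 0.7s). Normal approximation: (q−m)/√(m(1−m)/s) ≈ z_{0.975} = 1.96, so s ≈ 0.3·0.7·(1.96)²/(0.4−0.3)² = 80.7.
At s = 80.7: P(θ<0.4) ≈ 0.971. Adjusting to match 0.975 gives s ≈ 86.64.
So α = 0.3·86.64 ≈ 25.99, β = 0.7·86.64 ≈ 60.65.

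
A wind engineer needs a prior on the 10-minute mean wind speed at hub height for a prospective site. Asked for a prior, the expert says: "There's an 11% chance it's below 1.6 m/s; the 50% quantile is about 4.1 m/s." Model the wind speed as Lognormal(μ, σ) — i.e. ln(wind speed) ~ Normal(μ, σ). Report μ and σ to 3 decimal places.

If T ~ Lognormal(μ,σ) then ln T ~ Normal(μ,σ), so the p-quantile of ln T is μ + z_p·σ.
ln(1.6) = 0.47 and ln(4.1) = 1.411; z_{0.11} = -1.227, z_{0.5} = 0.
σ = (1.411 − 0.47)/(0 − (-1.227)) = 0.767.
μ = 0.47 − (-1.227)·0.767 = 1.411.

μ ≈ 1.411, σ ≈ 0.767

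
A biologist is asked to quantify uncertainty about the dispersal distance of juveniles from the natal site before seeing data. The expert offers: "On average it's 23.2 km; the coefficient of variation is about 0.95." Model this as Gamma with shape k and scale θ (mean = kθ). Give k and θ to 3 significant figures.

k ≈ 1.11, θ ≈ 20.9

For Gamma(k, scale θ): mean = kθ, variance = kθ², so CV = 1/√k.
CV = 0.95, hence k = 1/CV² = 1.11.
Then θ = mean/k = 23.2/1.11 = 20.9.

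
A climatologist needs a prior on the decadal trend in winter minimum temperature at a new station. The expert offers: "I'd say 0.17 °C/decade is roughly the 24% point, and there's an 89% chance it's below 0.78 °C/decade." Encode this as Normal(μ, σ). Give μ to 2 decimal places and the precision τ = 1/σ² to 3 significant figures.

μ = 0.39, τ = 10

The p-quantile of Normal(μ,σ) is μ + z_p·σ, with z_{0.24} = -0.7063 and z_{0.89} = 1.227.
Eliminate σ: μ = (z₂·x₁ − z₁·x₂)/(z₂ − z₁) = (1.227·0.17 − (-0.7063)·0.78)/1.933 = 0.39.
Then σ = (x₂ − x₁)/(z₂ − z₁) = (0.78 − 0.17)/1.933 = 0.32.
Precision τ = 1/σ² = 1/0.3156² = 10.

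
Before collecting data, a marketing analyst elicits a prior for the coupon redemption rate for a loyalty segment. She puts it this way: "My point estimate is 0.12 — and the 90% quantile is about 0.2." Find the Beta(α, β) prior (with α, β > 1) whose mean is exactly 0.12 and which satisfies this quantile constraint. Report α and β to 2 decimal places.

With mean 0.12 fixed, write α = 0.12s, β = 0.88s where s = α+β.
Need P(θ < 0.2) = 0.9 under Beta(0.12s, 0.88s). Normal approximation: (q−m)/√(m(1−m)/s) ≈ z_{0.9} = 1.28, so s ≈ 0.12·0.88·(1.28)²/(0.2−0.12)² = 27.1.
At s = 27.1: P(θ<0.2) ≈ 0.893. Adjusting to match 0.9 gives s ≈ 29.41.
So α = 0.12·29.41 ≈ 3.53, β = 0.88·29.41 ≈ 25.88.

α ≈ 3.53, β ≈ 25.88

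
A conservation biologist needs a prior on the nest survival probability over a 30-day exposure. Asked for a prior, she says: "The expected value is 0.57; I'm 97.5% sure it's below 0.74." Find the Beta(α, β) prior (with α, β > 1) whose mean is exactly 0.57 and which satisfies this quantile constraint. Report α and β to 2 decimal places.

α ≈ 16.78, β ≈ 12.66

With mean 0.57 fixed, write α = 0.57s, β = 0.43s where s = α+β.
Need P(θ < 0.74) = 0.975 under Beta(0.57s, 0.43s). Normal approximation: (q−m)/√(m(1−m)/s) ≈ z_{0.975} = 1.96, so s ≈ 0.57·0.43·(1.96)²/(0.74−0.57)² = 32.6.
At s = 32.6: P(θ<0.74) ≈ 0.981. Adjusting to match 0.975 gives s ≈ 29.43.
So α = 0.57·29.43 ≈ 16.78, β = 0.43·29.43 ≈ 12.66.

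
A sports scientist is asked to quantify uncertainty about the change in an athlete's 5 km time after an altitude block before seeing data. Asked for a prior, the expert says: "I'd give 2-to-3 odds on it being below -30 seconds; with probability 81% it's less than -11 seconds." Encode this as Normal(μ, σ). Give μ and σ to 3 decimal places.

μ = -25.745, σ = 16.796

For Normal(μ,σ), the p-quantile is μ + z_p·σ. Here z_{0.4} = -0.2533, z_{0.81} = 0.8779.
So -30 = μ − 0.2533σ and -11 = μ + 0.8779σ.
Subtracting: σ = (-11 − -30)/(0.8779 − (-0.2533)) = 16.796.
Then μ = -30 − (-0.2533)·16.796 = -25.745.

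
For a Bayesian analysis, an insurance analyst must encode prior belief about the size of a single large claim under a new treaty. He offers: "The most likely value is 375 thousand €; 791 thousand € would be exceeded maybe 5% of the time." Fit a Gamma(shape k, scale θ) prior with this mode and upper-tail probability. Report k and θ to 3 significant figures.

k ≈ 5.96, θ ≈ 75.7

Gamma(k,θ) with k>1 has mode (k−1)θ, so θ = 375/(k−1).
Need P(X < 791) = 0.95 with θ tied to k this way. Start at k = 2, θ = 375: P(X<791) ≈ 0.623.
Too low — raise k to concentrate. Iterating converges to k ≈ 5.96.
Then θ = 375/(5.96−1) ≈ 75.7.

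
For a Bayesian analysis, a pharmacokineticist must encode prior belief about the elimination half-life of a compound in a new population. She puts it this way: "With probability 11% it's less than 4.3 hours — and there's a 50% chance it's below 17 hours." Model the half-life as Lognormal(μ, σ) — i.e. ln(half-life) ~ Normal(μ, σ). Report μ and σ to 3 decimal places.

μ ≈ 2.833, σ ≈ 1.121

If T ~ Lognormal(μ,σ) then ln T ~ Normal(μ,σ), so the p-quantile of ln T is μ + z_p·σ.
ln(4.3) = 1.459 and ln(17) = 2.833; z_{0.11} = -1.227, z_{0.5} = 0.
σ = (2.833 − 1.459)/(0 − (-1.227)) = 1.121.
μ = 1.459 − (-1.227)·1.121 = 2.833.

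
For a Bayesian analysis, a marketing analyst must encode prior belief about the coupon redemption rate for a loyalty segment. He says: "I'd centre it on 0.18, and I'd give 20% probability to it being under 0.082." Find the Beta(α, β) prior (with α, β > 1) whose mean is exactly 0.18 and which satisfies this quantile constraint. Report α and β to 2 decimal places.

α ≈ 1.99, β ≈ 9.04

With mean 0.18 fixed, write α = 0.18s, β = 0.82s where s = α+β.
Need P(θ < 0.082) = 0.2 under Beta(0.18s, 0.82s). Normal approximation: (q−m)/√(m(1−m)/s) ≈ z_{0.2} = -0.842, so s ≈ 0.18·0.82·(-0.842)²/(0.082−0.18)² = 10.9.
At s = 10.9: P(θ<0.082) ≈ 0.202. Adjusting to match 0.2 gives s ≈ 11.03.
So α = 0.18·11.03 ≈ 1.99, β = 0.82·11.03 ≈ 9.04.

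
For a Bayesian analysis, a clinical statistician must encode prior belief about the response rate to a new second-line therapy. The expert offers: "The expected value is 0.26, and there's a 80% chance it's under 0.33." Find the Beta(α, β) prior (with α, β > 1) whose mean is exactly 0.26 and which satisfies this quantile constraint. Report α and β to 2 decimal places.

With mean 0.26 fixed, write α = 0.26s, β = 0.74s where s = α+β.
Need P(θ < 0.33) = 0.8 under Beta(0.26s, 0.74s). Normal approximation: (q−m)/√(m(1−m)/s) ≈ z_{0.8} = 0.842, so s ≈ 0.26·0.74·(0.842)²/(0.33−0.26)² = 27.8.
At s = 27.8: P(θ<0.33) ≈ 0.806. Adjusting to match 0.8 gives s ≈ 26.23.
So α = 0.26·26.23 ≈ 6.82, β = 0.74·26.23 ≈ 19.41.

α ≈ 6.82, β ≈ 19.41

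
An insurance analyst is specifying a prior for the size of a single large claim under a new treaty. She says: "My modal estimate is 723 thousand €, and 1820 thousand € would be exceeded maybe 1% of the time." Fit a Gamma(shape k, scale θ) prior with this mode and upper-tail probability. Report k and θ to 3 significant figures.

k ≈ 6.5, θ ≈ 131

Gamma(k,θ) with k>1 has mode (k−1)θ, so θ = 723/(k−1).
Need P(X < 1820) = 0.99 with θ tied to k this way. Start at k = 2, θ = 723: P(X<1820) ≈ 0.716.
Too low — raise k to concentrate. Iterating converges to k ≈ 6.5.
Then θ = 723/(6.5−1) ≈ 131.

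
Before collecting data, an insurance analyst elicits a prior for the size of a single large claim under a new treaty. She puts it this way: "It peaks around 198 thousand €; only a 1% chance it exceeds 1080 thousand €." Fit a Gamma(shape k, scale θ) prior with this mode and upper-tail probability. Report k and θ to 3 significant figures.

k ≈ 2.33, θ ≈ 149

Gamma(k,θ) with k>1 has mode (k−1)θ, so θ = 198/(k−1).
Need P(X < 1080) = 0.99 with θ tied to k this way. Start at k = 2, θ = 198: P(X<1080) ≈ 0.972.
Too low — raise k to concentrate. Iterating converges to k ≈ 2.33.
Then θ = 198/(2.33−1) ≈ 149.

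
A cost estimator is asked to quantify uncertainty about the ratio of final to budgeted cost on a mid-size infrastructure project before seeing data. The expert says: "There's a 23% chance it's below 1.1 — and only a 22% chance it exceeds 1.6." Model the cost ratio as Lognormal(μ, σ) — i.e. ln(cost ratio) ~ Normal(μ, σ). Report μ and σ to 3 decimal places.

μ ≈ 0.279, σ ≈ 0.248

If T ~ Lognormal(μ,σ) then ln T ~ Normal(μ,σ), so the p-quantile of ln T is μ + z_p·σ.
ln(1.1) = 0.09531 and ln(1.6) = 0.47; z_{0.23} = -0.7388, z_{0.78} = 0.7722.
σ = (0.47 − 0.09531)/(0.7722 − (-0.7388)) = 0.248.
μ = 0.09531 − (-0.7388)·0.248 = 0.279.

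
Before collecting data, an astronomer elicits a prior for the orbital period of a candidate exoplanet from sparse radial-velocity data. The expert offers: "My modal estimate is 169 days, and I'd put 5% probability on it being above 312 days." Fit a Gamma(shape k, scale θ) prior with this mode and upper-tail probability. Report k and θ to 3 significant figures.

Gamma(k,θ) with k>1 has mode (k−1)θ, so θ = 169/(k−1).
Need P(X < 312) = 0.95 with θ tied to k this way. Start at k = 2, θ = 169: P(X<312) ≈ 0.551.
Too low — raise k to concentrate. Iterating converges to k ≈ 8.41.
Then θ = 169/(8.41−1) ≈ 22.8.

k ≈ 8.41, θ ≈ 22.8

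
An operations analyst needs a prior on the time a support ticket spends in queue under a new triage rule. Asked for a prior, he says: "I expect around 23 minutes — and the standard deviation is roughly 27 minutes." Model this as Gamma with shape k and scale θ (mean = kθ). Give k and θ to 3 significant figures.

k ≈ 0.726, θ ≈ 31.7

For Gamma(k, scale θ): mean = kθ, variance = kθ², so CV = 1/√k.
CV = SD/mean = 27/23 = 1.174, hence k = 1/CV² = 0.726.
Then θ = mean/k = 23/0.726 = 31.7.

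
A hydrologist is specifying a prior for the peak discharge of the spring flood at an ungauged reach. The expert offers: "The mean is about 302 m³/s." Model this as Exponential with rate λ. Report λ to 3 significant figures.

Exponential mean = 1/λ, so λ = 1/302.0 = 0.00331.

λ ≈ 0.00331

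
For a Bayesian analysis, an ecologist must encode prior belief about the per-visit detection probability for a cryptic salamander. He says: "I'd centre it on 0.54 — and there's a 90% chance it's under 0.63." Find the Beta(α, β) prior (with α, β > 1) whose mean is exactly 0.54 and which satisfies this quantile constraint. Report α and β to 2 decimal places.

α ≈ 26.80, β ≈ 22.83

With mean 0.54 fixed, write α = 0.54s, β = 0.46s where s = α+β.
Need P(θ < 0.63) = 0.9 under Beta(0.54s, 0.46s). Normal approximation: (q−m)/√(m(1−m)/s) ≈ z_{0.9} = 1.28, so s ≈ 0.54·0.46·(1.28)²/(0.63−0.54)² = 50.4.
At s = 50.4: P(θ<0.63) ≈ 0.902. Adjusting to match 0.9 gives s ≈ 49.63.
So α = 0.54·49.63 ≈ 26.80, β = 0.46·49.63 ≈ 22.83.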